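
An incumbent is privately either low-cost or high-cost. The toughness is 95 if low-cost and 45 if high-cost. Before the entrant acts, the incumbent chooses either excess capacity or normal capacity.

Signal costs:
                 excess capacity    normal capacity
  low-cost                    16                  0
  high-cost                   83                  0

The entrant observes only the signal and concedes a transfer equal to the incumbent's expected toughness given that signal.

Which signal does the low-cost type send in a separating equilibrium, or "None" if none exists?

excess capacity

Try low-cost → excess capacity, high-cost → normal capacity:
  If types separate, excess capacity earns payment 95 and normal capacity earns 45.
  Low-cost: excess capacity gives 95 − 16 = 79; normal capacity gives 45 − 0 = 45. No deviation. ✓
  High-cost: normal capacity gives 45 − 0 = 45; excess capacity gives 95 − 83 = 12. No deviation. ✓
Both hold — the low-cost type sends excess capacity.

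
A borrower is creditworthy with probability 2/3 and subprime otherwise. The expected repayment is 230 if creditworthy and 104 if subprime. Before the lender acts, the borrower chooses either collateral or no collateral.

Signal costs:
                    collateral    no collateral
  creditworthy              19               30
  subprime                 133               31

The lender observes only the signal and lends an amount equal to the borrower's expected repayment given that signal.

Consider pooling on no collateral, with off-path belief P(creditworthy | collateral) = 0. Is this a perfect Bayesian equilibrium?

Yes

On the equilibrium path (no collateral) the lender holds the prior 2/3 and pays 2/3·230 + 1/3·104 = 188. Off-path (collateral) belief 0 gives 0·230 + 1·104 = 104.
Creditworthy: no collateral gives 188 − 30 = 158; collateral gives 104 − 19 = 85. Stays. ✓
Subprime: no collateral gives 188 − 31 = 157; collateral gives 104 − 133 = -29. Stays. ✓
Beliefs are Bayes-consistent on-path and both types best-respond.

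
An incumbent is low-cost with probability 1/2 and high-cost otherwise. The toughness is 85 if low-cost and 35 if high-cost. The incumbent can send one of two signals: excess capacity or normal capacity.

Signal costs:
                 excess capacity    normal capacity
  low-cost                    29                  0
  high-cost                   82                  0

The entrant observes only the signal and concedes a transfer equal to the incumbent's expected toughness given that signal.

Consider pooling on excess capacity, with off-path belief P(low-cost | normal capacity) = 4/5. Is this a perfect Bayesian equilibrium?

No

On the equilibrium path (excess capacity) the entrant holds the prior 1/2 and pays 1/2·85 + 1/2·35 = 60. Off-path (normal capacity) belief 4/5 gives 4/5·85 + 1/5·35 = 75.
Low-cost: excess capacity gives 60 − 29 = 31; normal capacity gives 75 − 0 = 75. Deviates. ✗
High-cost: excess capacity gives 60 − 82 = -22; normal capacity gives 75 − 0 = 75. Deviates. ✗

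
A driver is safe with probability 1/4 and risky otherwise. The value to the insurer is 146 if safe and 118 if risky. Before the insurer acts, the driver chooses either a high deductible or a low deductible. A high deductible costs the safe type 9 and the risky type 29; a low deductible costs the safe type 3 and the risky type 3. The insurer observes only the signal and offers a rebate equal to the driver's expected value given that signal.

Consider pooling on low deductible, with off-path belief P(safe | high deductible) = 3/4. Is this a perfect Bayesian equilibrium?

On the equilibrium path (low deductible) the insurer holds the prior 1/4 and pays 1/4·146 + 3/4·118 = 125. Off-path (high deductible) belief 3/4 gives 3/4·146 + 1/4·118 = 139.
Safe: low deductible gives 125 − 3 = 122; high deductible gives 139 − 9 = 130. Deviates. ✗
Risky: low deductible gives 125 − 3 = 122; high deductible gives 139 − 29 = 110. Stays. ✓

No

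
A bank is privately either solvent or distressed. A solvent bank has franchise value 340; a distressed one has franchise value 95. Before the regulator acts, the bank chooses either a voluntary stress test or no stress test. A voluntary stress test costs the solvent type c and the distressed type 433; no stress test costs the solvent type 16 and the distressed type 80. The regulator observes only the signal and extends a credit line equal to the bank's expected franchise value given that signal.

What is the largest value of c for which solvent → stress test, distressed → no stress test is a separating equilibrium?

Under separation: stress test → solvent (pays 340); no stress test → distressed (pays 95).
Distressed: 95 − 80 = 15 ≥ 340 − 433 = -93. Holds regardless of c. ✓
Solvent: 340 − c ≥ 95 − 16, so c ≤ 340 − 79 = 261.

261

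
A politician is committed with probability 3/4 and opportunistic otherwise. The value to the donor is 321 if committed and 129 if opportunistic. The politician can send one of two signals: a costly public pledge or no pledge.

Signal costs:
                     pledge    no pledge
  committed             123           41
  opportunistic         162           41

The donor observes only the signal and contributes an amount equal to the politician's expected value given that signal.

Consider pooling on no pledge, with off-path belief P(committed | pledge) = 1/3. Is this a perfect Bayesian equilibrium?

On the equilibrium path (no pledge) the donor holds the prior 3/4 and pays 3/4·321 + 1/4·129 = 273. Off-path (pledge) belief 1/3 gives 1/3·321 + 2/3·129 = 193.
Committed: no pledge gives 273 − 41 = 232; pledge gives 193 − 123 = 70. Stays. ✓
Opportunistic: no pledge gives 273 − 41 = 232; pledge gives 193 − 162 = 31. Stays. ✓
Beliefs are Bayes-consistent on-path and both types best-respond.

Yes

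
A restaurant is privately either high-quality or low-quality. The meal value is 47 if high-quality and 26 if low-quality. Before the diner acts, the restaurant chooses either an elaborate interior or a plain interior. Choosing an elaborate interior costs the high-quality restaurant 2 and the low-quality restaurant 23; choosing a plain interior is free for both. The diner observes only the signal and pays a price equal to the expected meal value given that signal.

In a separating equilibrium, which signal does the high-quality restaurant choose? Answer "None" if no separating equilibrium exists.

elaborate interior

Try high-quality → elaborate interior, low-quality → plain interior:
  Under separation the diner infers type exactly: elaborate interior → high-quality (pays 47), plain interior → low-quality (pays 26).
  High-quality: elaborate interior gives 47 − 2 = 45; plain interior gives 26 − 0 = 26. No deviation. ✓
  Low-quality: plain interior gives 26 − 0 = 26; elaborate interior gives 47 − 23 = 24. No deviation. ✓
Both hold — the high-quality type sends elaborate interior.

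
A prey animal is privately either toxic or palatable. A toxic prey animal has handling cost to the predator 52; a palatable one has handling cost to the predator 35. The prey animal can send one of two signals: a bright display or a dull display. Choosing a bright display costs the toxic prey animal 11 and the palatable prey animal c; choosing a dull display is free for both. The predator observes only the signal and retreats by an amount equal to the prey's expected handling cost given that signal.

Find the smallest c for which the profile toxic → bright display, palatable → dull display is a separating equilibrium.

Under separation: bright display → toxic (pays 52); dull display → palatable (pays 35).
Toxic: 52 − 11 = 41 ≥ 35 − 0 = 35. Holds regardless of c. ✓
Palatable: 35 − 0 ≥ 52 − c, so c ≥ 52 − 35 = 17.

17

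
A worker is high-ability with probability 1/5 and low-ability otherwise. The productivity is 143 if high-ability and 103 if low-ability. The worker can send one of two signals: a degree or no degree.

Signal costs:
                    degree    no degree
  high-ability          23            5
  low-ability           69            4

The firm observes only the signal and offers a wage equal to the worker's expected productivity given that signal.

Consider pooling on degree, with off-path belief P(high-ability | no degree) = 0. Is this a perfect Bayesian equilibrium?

No

At the pooled signal (degree) the firm holds the prior 1/5 and pays 1/5·143 + 4/5·103 = 111. Off-path (no degree) belief 0 gives 0·143 + 1·103 = 103.
High-ability: degree gives 111 − 23 = 88; no degree gives 103 − 5 = 98. Deviates. ✗
Low-ability: degree gives 111 − 69 = 42; no degree gives 103 − 4 = 99. Deviates. ✗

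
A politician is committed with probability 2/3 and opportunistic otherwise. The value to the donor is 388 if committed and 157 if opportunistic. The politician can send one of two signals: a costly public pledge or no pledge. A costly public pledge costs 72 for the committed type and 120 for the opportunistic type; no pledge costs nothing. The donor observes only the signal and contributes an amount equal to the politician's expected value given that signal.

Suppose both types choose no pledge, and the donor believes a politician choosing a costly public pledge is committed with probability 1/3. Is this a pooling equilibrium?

On the equilibrium path (no pledge) the donor holds the prior 2/3 and pays 2/3·388 + 1/3·157 = 311. Off-path (pledge) belief 1/3 gives 1/3·388 + 2/3·157 = 234.
Committed: no pledge gives 311 − 0 = 311; pledge gives 234 − 72 = 162. Stays. ✓
Opportunistic: no pledge gives 311 − 0 = 311; pledge gives 234 − 120 = 114. Stays. ✓
Beliefs are Bayes-consistent on-path and both types best-respond.

Yes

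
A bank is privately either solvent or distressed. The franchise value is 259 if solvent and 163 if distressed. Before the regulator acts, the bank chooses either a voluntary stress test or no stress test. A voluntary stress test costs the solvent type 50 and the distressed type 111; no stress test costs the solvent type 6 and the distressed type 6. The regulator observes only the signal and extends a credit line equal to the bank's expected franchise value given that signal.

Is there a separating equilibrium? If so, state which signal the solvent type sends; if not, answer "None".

stress test

Try solvent → stress test, distressed → no stress test:
  Under separation the regulator infers type exactly: stress test → solvent (pays 259), no stress test → distressed (pays 163).
  Solvent: stress test gives 259 − 50 = 209; no stress test gives 163 − 6 = 157. No deviation. ✓
  Distressed: no stress test gives 163 − 6 = 157; stress test gives 259 − 111 = 148. No deviation. ✓
Both hold — the solvent type sends stress test.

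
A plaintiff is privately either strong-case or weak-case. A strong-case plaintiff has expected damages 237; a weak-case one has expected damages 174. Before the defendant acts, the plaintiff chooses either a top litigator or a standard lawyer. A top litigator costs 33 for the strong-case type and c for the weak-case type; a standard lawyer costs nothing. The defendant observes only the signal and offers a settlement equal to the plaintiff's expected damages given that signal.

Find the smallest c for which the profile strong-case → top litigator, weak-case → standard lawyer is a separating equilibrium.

63

Under separation: top litigator → strong-case (pays 237); standard lawyer → weak-case (pays 174).
Strong-case: 237 − 33 = 204 ≥ 174 − 0 = 174. Holds regardless of c. ✓
Weak-case: 174 − 0 ≥ 237 − c, so c ≥ 237 − 174 = 63.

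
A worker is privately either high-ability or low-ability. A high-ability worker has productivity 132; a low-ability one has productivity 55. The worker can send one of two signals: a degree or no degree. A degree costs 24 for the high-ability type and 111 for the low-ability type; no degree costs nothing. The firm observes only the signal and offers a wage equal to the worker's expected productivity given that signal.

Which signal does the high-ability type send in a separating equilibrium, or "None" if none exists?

degree

Try high-ability → degree, low-ability → no degree:
  If types separate, degree earns payment 132 and no degree earns 55.
  High-ability: degree gives 132 − 24 = 108; no degree gives 55 − 0 = 55. No deviation. ✓
  Low-ability: no degree gives 55 − 0 = 55; degree gives 132 − 111 = 21. No deviation. ✓
Both hold — the high-ability type sends degree.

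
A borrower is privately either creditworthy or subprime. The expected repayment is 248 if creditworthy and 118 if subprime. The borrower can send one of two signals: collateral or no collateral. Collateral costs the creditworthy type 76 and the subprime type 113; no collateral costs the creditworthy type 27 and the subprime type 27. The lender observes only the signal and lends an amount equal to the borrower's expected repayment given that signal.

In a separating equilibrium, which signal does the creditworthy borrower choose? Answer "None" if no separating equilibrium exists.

Try creditworthy → collateral, subprime → no collateral:
  If types separate, collateral earns payment 248 and no collateral earns 118.
  Creditworthy: collateral gives 248 − 76 = 172; no collateral gives 118 − 27 = 91. No deviation. ✓
  Subprime: no collateral gives 118 − 27 = 91; collateral gives 248 − 113 = 135. Would deviate. ✗
Try creditworthy → no collateral, subprime → collateral:
  If types separate, no collateral earns payment 248 and collateral earns 118.
  Creditworthy: no collateral gives 248 − 27 = 221; collateral gives 118 − 76 = 42. No deviation. ✓
  Subprime: collateral gives 118 − 113 = 5; no collateral gives 248 − 27 = 221. Would deviate. ✗
Neither assignment is incentive-compatible.

None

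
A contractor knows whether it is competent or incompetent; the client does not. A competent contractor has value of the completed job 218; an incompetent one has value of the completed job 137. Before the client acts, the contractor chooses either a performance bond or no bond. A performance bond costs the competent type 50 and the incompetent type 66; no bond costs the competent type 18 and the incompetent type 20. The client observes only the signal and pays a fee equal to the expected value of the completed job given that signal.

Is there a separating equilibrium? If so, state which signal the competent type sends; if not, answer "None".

Try competent → bond, incompetent → no bond:
  If types separate, bond earns payment 218 and no bond earns 137.
  Competent: bond gives 218 − 50 = 168; no bond gives 137 − 18 = 119. No deviation. ✓
  Incompetent: no bond gives 137 − 20 = 117; bond gives 218 − 66 = 152. Would deviate. ✗
Try competent → no bond, incompetent → bond:
  If types separate, no bond earns payment 218 and bond earns 137.
  Competent: no bond gives 218 − 18 = 200; bond gives 137 − 50 = 87. No deviation. ✓
  Incompetent: bond gives 137 − 66 = 71; no bond gives 218 − 20 = 198. Would deviate. ✗
Neither assignment is incentive-compatible.

None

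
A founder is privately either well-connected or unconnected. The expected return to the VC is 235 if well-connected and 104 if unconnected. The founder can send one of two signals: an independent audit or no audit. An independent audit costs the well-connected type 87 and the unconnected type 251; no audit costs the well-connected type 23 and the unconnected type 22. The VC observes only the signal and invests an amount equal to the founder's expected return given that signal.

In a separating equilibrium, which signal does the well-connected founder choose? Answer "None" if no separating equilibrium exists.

audit

Try well-connected → audit, unconnected → no audit:
  If types separate, audit earns payment 235 and no audit earns 104.
  Well-connected: audit gives 235 − 87 = 148; no audit gives 104 − 23 = 81. No deviation. ✓
  Unconnected: no audit gives 104 − 22 = 82; audit gives 235 − 251 = -16. No deviation. ✓
Both hold — the well-connected type sends audit.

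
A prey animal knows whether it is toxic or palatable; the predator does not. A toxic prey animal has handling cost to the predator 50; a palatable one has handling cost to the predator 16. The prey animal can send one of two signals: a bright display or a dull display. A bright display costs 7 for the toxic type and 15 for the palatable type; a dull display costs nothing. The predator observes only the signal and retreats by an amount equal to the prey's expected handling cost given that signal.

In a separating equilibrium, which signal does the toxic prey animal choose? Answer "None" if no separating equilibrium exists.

Try toxic → bright display, palatable → dull display:
  If types separate, bright display earns payment 50 and dull display earns 16.
  Toxic: bright display gives 50 − 7 = 43; dull display gives 16 − 0 = 16. No deviation. ✓
  Palatable: dull display gives 16 − 0 = 16; bright display gives 50 − 15 = 35. Would deviate. ✗
Try toxic → dull display, palatable → bright display:
  If types separate, dull display earns payment 50 and bright display earns 16.
  Toxic: dull display gives 50 − 0 = 50; bright display gives 16 − 7 = 9. No deviation. ✓
  Palatable: bright display gives 16 − 15 = 1; dull display gives 50 − 0 = 50. Would deviate. ✗
Neither assignment is incentive-compatible.

None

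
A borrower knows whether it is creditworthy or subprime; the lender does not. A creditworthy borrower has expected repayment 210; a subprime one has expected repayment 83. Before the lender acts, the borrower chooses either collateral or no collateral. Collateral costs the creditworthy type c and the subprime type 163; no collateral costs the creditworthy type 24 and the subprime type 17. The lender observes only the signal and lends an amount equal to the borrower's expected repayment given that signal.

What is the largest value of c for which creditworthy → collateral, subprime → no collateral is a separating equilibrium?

Under separation: collateral → creditworthy (pays 210); no collateral → subprime (pays 83).
Subprime: 83 − 17 = 66 ≥ 210 − 163 = 47. Holds regardless of c. ✓
Creditworthy: 210 − c ≥ 83 − 24, so c ≤ 210 − 59 = 151.

151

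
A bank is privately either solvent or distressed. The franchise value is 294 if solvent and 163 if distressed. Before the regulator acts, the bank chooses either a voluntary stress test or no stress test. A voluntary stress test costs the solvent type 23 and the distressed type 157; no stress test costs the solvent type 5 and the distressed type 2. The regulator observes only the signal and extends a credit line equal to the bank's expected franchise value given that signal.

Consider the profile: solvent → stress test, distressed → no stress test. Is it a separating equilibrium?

If types separate, stress test earns payment 294 and no stress test earns 163.
Solvent: stress test gives 294 − 23 = 271; no stress test gives 163 − 5 = 158. No deviation. ✓
Distressed: no stress test gives 163 − 2 = 161; stress test gives 294 − 157 = 137. No deviation. ✓
Neither type gains from mimicking the other.

Yes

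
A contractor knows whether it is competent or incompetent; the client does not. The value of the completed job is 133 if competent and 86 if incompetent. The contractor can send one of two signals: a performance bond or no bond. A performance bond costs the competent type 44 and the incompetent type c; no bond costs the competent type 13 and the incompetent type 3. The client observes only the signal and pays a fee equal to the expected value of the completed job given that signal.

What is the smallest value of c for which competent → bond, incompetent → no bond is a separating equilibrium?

50

Under separation: bond → competent (pays 133); no bond → incompetent (pays 86).
Competent: 133 − 44 = 89 ≥ 86 − 13 = 73. Holds regardless of c. ✓
Incompetent: 86 − 3 ≥ 133 − c, so c ≥ 133 − 83 = 50.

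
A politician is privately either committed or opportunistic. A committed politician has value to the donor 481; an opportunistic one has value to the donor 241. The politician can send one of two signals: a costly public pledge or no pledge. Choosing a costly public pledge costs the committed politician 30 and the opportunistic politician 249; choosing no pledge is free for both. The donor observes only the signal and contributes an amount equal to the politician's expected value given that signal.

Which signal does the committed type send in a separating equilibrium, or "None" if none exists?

pledge

Try committed → pledge, opportunistic → no pledge:
  Under separation the donor infers type exactly: pledge → committed (pays 481), no pledge → opportunistic (pays 241).
  Committed: pledge gives 481 − 30 = 451; no pledge gives 241 − 0 = 241. No deviation. ✓
  Opportunistic: no pledge gives 241 − 0 = 241; pledge gives 481 − 249 = 232. No deviation. ✓
Both hold — the committed type sends pledge.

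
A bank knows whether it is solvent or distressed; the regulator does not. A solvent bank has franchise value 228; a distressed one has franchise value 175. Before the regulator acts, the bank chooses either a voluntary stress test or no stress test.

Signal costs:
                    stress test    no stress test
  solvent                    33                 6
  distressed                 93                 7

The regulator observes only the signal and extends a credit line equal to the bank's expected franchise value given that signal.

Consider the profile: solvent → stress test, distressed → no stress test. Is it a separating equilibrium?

If types separate, stress test earns payment 228 and no stress test earns 175.
Solvent: stress test gives 228 − 33 = 195; no stress test gives 175 − 6 = 169. No deviation. ✓
Distressed: no stress test gives 175 − 7 = 168; stress test gives 228 − 93 = 135. No deviation. ✓
Both incentive constraints hold.

Yes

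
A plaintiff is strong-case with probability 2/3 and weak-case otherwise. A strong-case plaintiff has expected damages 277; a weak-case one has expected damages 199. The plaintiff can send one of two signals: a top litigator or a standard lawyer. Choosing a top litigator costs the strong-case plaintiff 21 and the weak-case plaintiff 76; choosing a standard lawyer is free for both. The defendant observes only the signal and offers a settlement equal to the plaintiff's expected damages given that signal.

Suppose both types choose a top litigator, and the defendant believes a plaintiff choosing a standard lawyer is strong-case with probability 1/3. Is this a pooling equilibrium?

On the equilibrium path (top litigator) the defendant holds the prior 2/3 and pays 2/3·277 + 1/3·199 = 251. Off-path (standard lawyer) belief 1/3 gives 1/3·277 + 2/3·199 = 225.
Strong-case: top litigator gives 251 − 21 = 230; standard lawyer gives 225 − 0 = 225. Stays. ✓
Weak-case: top litigator gives 251 − 76 = 175; standard lawyer gives 225 − 0 = 225. Deviates. ✗

No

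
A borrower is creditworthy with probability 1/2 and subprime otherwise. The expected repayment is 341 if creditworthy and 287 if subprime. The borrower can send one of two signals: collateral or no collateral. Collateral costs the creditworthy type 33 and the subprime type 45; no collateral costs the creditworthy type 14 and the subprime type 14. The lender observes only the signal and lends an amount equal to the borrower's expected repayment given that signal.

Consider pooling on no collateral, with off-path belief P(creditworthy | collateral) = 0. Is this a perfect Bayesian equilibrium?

Yes

At the pooled signal (no collateral) the lender holds the prior 1/2 and pays 1/2·341 + 1/2·287 = 314. Off-path (collateral) belief 0 gives 0·341 + 1·287 = 287.
Creditworthy: no collateral gives 314 − 14 = 300; collateral gives 287 − 33 = 254. Stays. ✓
Subprime: no collateral gives 314 − 14 = 300; collateral gives 287 − 45 = 242. Stays. ✓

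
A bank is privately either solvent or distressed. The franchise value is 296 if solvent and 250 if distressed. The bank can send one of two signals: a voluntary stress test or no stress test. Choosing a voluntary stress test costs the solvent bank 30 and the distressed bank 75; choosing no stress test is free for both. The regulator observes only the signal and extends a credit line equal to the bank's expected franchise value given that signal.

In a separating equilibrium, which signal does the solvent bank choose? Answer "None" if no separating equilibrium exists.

stress test

Try solvent → stress test, distressed → no stress test:
  Under separation the regulator infers type exactly: stress test → solvent (pays 296), no stress test → distressed (pays 250).
  Solvent: stress test gives 296 − 30 = 266; no stress test gives 250 − 0 = 250. No deviation. ✓
  Distressed: no stress test gives 250 − 0 = 250; stress test gives 296 − 75 = 221. No deviation. ✓
Both hold — the solvent type sends stress test.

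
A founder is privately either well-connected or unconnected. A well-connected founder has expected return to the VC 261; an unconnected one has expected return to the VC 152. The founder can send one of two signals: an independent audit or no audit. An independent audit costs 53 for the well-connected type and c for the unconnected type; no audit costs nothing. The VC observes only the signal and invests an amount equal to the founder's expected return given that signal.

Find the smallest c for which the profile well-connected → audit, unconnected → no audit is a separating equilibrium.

109

Under separation: audit → well-connected (pays 261); no audit → unconnected (pays 152).
Well-connected: 261 − 53 = 208 ≥ 152 − 0 = 152. Holds regardless of c. ✓
Unconnected: 152 − 0 ≥ 261 − c, so c ≥ 261 − 152 = 109.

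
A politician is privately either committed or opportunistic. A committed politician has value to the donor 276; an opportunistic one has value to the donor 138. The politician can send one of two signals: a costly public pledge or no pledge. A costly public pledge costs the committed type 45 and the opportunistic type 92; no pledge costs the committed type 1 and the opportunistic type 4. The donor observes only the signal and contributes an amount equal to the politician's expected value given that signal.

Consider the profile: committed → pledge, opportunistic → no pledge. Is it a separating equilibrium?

No

Under separation the donor infers type exactly: pledge → committed (pays 276), no pledge → opportunistic (pays 138).
Committed: pledge gives 276 − 45 = 231; no pledge gives 138 − 1 = 137. No deviation. ✓
Opportunistic: no pledge gives 138 − 4 = 134; pledge gives 276 − 92 = 184. Would deviate. ✗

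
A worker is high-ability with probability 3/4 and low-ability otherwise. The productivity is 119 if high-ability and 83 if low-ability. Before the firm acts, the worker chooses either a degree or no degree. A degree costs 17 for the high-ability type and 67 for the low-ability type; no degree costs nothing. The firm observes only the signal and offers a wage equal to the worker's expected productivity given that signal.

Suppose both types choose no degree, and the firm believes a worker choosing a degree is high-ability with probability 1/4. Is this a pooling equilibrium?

On the equilibrium path (no degree) the firm holds the prior 3/4 and pays 3/4·119 + 1/4·83 = 110. Off-path (degree) belief 1/4 gives 1/4·119 + 3/4·83 = 92.
High-ability: no degree gives 110 − 0 = 110; degree gives 92 − 17 = 75. Stays. ✓
Low-ability: no degree gives 110 − 0 = 110; degree gives 92 − 67 = 25. Stays. ✓
Beliefs are Bayes-consistent on-path and both types best-respond.

Yes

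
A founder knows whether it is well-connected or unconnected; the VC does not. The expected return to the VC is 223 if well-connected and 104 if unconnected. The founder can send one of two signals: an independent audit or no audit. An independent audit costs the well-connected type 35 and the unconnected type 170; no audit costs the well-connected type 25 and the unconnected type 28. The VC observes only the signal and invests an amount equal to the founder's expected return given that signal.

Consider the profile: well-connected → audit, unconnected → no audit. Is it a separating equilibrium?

Yes

If types separate, audit earns payment 223 and no audit earns 104.
Well-connected: audit gives 223 − 35 = 188; no audit gives 104 − 25 = 79. No deviation. ✓
Unconnected: no audit gives 104 − 28 = 76; audit gives 223 − 170 = 53. No deviation. ✓
Neither type gains from mimicking the other.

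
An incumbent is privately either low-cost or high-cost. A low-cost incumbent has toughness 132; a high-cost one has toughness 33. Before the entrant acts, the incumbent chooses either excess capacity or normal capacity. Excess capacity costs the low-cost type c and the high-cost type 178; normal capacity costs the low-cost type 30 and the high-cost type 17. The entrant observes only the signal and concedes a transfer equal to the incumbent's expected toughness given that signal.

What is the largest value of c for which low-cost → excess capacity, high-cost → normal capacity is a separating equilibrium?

Under separation: excess capacity → low-cost (pays 132); normal capacity → high-cost (pays 33).
High-cost: 33 − 17 = 16 ≥ 132 − 178 = -46. Holds regardless of c. ✓
Low-cost: 132 − c ≥ 33 − 30, so c ≤ 132 − 3 = 129.

129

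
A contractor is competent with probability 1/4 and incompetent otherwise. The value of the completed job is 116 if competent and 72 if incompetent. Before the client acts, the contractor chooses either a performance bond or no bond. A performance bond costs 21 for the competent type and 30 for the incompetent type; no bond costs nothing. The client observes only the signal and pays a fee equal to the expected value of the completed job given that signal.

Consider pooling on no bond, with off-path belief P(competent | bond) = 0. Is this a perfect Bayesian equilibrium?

On the equilibrium path (no bond) the client holds the prior 1/4 and pays 1/4·116 + 3/4·72 = 83. Off-path (bond) belief 0 gives 0·116 + 1·72 = 72.
Competent: no bond gives 83 − 0 = 83; bond gives 72 − 21 = 51. Stays. ✓
Incompetent: no bond gives 83 − 0 = 83; bond gives 72 − 30 = 42. Stays. ✓
Beliefs are Bayes-consistent on-path and both types best-respond.

Yes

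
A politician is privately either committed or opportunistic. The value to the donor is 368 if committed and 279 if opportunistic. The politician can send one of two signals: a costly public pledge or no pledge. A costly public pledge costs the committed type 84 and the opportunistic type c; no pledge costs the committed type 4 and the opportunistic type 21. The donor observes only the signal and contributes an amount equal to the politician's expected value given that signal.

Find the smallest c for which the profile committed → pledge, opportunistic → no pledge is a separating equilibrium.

110

Under separation: pledge → committed (pays 368); no pledge → opportunistic (pays 279).
Committed: 368 − 84 = 284 ≥ 279 − 4 = 275. Holds regardless of c. ✓
Opportunistic: 279 − 21 ≥ 368 − c, so c ≥ 368 − 258 = 110.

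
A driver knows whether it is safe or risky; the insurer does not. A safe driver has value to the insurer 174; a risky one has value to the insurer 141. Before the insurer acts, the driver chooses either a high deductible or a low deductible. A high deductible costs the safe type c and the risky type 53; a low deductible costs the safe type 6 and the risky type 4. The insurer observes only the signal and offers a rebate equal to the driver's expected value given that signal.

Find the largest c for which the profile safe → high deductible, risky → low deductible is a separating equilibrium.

39

Under separation: high deductible → safe (pays 174); low deductible → risky (pays 141).
Risky: 141 − 4 = 137 ≥ 174 − 53 = 121. Holds regardless of c. ✓
Safe: 174 − c ≥ 141 − 6, so c ≤ 174 − 135 = 39.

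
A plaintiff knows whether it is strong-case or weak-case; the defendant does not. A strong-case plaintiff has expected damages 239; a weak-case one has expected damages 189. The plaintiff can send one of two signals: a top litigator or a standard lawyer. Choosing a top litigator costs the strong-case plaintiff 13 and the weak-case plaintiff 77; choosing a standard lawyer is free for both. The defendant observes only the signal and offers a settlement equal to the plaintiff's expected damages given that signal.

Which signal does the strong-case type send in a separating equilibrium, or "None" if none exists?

Try strong-case → top litigator, weak-case → standard lawyer:
  Under separation the defendant infers type exactly: top litigator → strong-case (pays 239), standard lawyer → weak-case (pays 189).
  Strong-case: top litigator gives 239 − 13 = 226; standard lawyer gives 189 − 0 = 189. No deviation. ✓
  Weak-case: standard lawyer gives 189 − 0 = 189; top litigator gives 239 − 77 = 162. No deviation. ✓
Both hold — the strong-case type sends top litigator.

top litigator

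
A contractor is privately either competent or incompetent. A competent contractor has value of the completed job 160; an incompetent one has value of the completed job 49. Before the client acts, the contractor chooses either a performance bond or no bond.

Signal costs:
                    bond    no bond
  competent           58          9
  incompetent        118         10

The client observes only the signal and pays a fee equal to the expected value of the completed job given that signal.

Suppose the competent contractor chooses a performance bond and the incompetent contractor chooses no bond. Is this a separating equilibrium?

No

Under separation the client infers type exactly: bond → competent (pays 160), no bond → incompetent (pays 49).
Competent: bond gives 160 − 58 = 102; no bond gives 49 − 9 = 40. No deviation. ✓
Incompetent: no bond gives 49 − 10 = 39; bond gives 160 − 118 = 42. Would deviate. ✗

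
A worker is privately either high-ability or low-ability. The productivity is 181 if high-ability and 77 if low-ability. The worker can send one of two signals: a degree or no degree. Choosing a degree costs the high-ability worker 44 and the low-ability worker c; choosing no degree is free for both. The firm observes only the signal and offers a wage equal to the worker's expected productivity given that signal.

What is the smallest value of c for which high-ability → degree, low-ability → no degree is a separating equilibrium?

104

Under separation: degree → high-ability (pays 181); no degree → low-ability (pays 77).
High-ability: 181 − 44 = 137 ≥ 77 − 0 = 77. Holds regardless of c. ✓
Low-ability: 77 − 0 ≥ 181 − c, so c ≥ 181 − 77 = 104.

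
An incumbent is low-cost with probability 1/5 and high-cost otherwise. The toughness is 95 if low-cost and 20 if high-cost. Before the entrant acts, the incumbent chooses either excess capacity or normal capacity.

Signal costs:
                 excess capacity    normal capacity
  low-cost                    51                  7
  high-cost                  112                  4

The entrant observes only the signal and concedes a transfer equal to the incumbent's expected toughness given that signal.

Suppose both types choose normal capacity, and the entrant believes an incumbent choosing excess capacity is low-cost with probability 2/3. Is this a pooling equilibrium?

Yes

At the pooled signal (normal capacity) the entrant holds the prior 1/5 and pays 1/5·95 + 4/5·20 = 35. Off-path (excess capacity) belief 2/3 gives 2/3·95 + 1/3·20 = 70.
Low-cost: normal capacity gives 35 − 7 = 28; excess capacity gives 70 − 51 = 19. Stays. ✓
High-cost: normal capacity gives 35 − 4 = 31; excess capacity gives 70 − 112 = -42. Stays. ✓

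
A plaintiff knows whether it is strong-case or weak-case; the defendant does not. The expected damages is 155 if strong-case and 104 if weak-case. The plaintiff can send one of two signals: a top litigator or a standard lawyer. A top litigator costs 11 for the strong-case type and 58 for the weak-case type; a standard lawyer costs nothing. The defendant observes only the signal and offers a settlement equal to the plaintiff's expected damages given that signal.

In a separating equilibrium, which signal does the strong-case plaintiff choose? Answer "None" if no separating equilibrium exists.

Try strong-case → top litigator, weak-case → standard lawyer:
  If types separate, top litigator earns payment 155 and standard lawyer earns 104.
  Strong-case: top litigator gives 155 − 11 = 144; standard lawyer gives 104 − 0 = 104. No deviation. ✓
  Weak-case: standard lawyer gives 104 − 0 = 104; top litigator gives 155 − 58 = 97. No deviation. ✓
Both hold — the strong-case type sends top litigator.

top litigator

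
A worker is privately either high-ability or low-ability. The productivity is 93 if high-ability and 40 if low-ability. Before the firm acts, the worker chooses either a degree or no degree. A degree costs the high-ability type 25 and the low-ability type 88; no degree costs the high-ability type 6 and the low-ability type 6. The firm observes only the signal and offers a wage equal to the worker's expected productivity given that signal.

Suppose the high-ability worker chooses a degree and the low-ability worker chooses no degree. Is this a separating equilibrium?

Under separation the firm infers type exactly: degree → high-ability (pays 93), no degree → low-ability (pays 40).
High-ability: degree gives 93 − 25 = 68; no degree gives 40 − 6 = 34. No deviation. ✓
Low-ability: no degree gives 40 − 6 = 34; degree gives 93 − 88 = 5. No deviation. ✓
Neither type gains from mimicking the other.

Yes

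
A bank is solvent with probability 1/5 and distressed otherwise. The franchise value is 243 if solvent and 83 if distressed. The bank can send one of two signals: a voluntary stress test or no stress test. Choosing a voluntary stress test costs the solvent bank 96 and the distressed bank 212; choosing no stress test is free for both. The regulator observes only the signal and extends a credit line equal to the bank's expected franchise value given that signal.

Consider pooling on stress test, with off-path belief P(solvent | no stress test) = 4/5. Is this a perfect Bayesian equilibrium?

On the equilibrium path (stress test) the regulator holds the prior 1/5 and pays 1/5·243 + 4/5·83 = 115. Off-path (no stress test) belief 4/5 gives 4/5·243 + 1/5·83 = 211.
Solvent: stress test gives 115 − 96 = 19; no stress test gives 211 − 0 = 211. Deviates. ✗
Distressed: stress test gives 115 − 212 = -97; no stress test gives 211 − 0 = 211. Deviates. ✗

No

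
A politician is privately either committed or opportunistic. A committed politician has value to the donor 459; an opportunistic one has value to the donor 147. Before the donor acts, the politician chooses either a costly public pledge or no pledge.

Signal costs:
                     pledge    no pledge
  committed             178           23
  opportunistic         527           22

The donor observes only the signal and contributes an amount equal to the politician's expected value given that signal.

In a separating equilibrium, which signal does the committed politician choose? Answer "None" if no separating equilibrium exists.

pledge

Try committed → pledge, opportunistic → no pledge:
  If types separate, pledge earns payment 459 and no pledge earns 147.
  Committed: pledge gives 459 − 178 = 281; no pledge gives 147 − 23 = 124. No deviation. ✓
  Opportunistic: no pledge gives 147 − 22 = 125; pledge gives 459 − 527 = -68. No deviation. ✓
Both hold — the committed type sends pledge.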